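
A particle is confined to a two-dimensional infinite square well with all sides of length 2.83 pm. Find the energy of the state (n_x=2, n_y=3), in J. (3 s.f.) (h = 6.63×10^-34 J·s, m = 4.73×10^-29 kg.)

For a 2D rectangular well E = (h²/8m)·Σ n_i²/L_i² = (6.63×10^-34)²/(8·4.73×10^-29) · [2²/(2.83 pm)² + 3²/(2.83 pm)²].
Evaluating gives E = 1.89×10^-15 J.

E = 1.89×10^-15 J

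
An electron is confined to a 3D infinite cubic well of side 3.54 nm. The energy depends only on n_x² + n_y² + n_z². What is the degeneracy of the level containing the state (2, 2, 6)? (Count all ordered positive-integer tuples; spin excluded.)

degeneracy = 3

The level has n_x² + n_y² + n_z² = 44. The ordered positive-integer solutions are (2, 2, 6), (2, 6, 2), (6, 2, 2).
That gives 3 states.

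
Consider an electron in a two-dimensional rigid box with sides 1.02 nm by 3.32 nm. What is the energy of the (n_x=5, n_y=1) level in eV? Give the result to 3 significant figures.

E = 9.07 eV

For a 2D rectangular well E = (h²/8m_e)·Σ n_i²/L_i² = (6.626×10^-34)²/(8·9.109×10^-31) · [5²/(1.02 nm)² + 1²/(3.32 nm)²].
Evaluating gives E = 1.453×10^-18 J = 9.07 eV.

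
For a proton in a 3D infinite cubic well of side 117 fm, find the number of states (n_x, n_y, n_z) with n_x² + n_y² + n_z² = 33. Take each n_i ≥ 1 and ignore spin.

degeneracy = 6

The level has n_x² + n_y² + n_z² = 33. The ordered positive-integer solutions are (1, 4, 4), (2, 2, 5), (2, 5, 2), (4, 1, 4), (4, 4, 1), (5, 2, 2).
That gives 6 states.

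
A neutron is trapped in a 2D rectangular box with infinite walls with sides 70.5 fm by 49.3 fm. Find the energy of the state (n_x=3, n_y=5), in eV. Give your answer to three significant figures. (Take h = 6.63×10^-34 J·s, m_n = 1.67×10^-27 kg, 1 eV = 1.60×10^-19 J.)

For a 2D rectangular well E = (h²/8m_n)·Σ n_i²/L_i² = (6.63×10^-34)²/(8·1.67×10^-27) · [3²/(70.5 fm)² + 5²/(49.3 fm)²].
Evaluating gives E = 3.980×10^-13 J = 2.49×10^6 eV.

E = 2.49×10^6 eV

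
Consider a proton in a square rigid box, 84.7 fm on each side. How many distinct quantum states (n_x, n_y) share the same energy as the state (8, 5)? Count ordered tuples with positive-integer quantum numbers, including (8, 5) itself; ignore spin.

The level has n_x² + n_y² = 89. The ordered positive-integer solutions are (5, 8), (8, 5).
That gives 2 states.

degeneracy = 2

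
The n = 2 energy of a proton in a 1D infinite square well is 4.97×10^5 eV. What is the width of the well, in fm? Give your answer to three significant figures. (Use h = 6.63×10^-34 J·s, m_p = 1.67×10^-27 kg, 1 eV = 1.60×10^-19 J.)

From E_n = n²h²/(8m_pL²), L = n·h/√(8m_pE_n).
E_2 = 4.97×10^5 eV = 7.952×10^-14 J, so L = 2·6.63×10^-34/√(8·1.67×10^-27·7.952×10^-14) = 4.07×10^-14 m = 40.7 fm.

L = 40.7 fm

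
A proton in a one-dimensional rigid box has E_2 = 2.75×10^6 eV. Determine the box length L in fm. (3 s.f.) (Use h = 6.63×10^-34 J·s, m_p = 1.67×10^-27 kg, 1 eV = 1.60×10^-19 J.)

From E_n = n²h²/(8m_pL²), L = n·h/√(8m_pE_n).
E_2 = 2.75×10^6 eV = 4.400×10^-13 J, so L = 2·6.63×10^-34/√(8·1.67×10^-27·4.400×10^-13) = 1.73×10^-14 m = 17.3 fm.

L = 17.3 fm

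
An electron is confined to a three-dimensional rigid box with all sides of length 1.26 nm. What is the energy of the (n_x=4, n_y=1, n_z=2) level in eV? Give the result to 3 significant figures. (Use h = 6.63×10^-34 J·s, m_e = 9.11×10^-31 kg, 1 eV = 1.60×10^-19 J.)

E = 4.99 eV

For a 3D rectangular well E = (h²/8m_e)·Σ n_i²/L_i² = (6.63×10^-34)²/(8·9.11×10^-31) · [4²/(1.26 nm)² + 1²/(1.26 nm)² + 2²/(1.26 nm)²].
Evaluating gives E = 7.978×10^-19 J = 4.99 eV.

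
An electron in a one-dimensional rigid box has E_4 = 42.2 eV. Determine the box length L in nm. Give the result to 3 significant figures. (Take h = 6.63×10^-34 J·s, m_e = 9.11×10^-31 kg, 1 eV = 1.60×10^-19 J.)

L = 0.378 nm

From E_n = n²h²/(8m_eL²), L = n·h/√(8m_eE_n).
E_4 = 42.2 eV = 6.752×10^-18 J, so L = 4·6.63×10^-34/√(8·9.11×10^-31·6.752×10^-18) = 3.78×10^-10 m = 0.378 nm.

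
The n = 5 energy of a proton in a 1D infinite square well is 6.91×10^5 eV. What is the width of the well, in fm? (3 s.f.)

From E_n = n²h²/(8m_pL²), L = n·h/√(8m_pE_n).
E_5 = 6.91×10^5 eV = 1.107×10^-13 J, so L = 5·6.626×10^-34/√(8·1.673×10^-27·1.107×10^-13) = 8.61×10^-14 m = 86.1 fm.

L = 86.1 fm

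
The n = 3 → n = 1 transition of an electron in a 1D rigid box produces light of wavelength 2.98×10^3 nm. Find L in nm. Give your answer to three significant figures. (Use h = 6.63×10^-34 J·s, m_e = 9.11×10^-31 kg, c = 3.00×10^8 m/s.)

L = 2.69 nm

The photon carries ΔE = hc/λ = 6.63×10^-34·3.00×10^8/2.98×10^-6 m = 6.674×10^-20 J.
Since ΔE = (3² − 1²)E_1, E_1 = 8.342×10^-21 J, and L = h/√(8m_eE_1) = 2.69×10^-9 m = 2.69 nm.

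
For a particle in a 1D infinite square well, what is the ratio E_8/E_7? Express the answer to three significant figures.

E_n ∝ n², so E_8/E_7 = 8²/7² = 64/49 = 1.31.

1.31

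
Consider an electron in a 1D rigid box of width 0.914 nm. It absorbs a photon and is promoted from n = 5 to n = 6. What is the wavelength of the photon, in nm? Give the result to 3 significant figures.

λ = 250 nm

E_1 = h²/(8m_eL²) = 7.212×10^-20 J, so ΔE = (6² − 5²)E_1 = 7.933×10^-19 J.
λ = hc/ΔE = (6.626×10^-34·2.998×10^8)/7.933×10^-19 = 2.50×10^-7 m = 250 nm.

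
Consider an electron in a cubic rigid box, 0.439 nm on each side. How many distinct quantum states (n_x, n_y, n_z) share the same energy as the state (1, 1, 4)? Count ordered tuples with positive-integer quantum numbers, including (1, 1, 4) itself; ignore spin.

degeneracy = 3

The level has n_x² + n_y² + n_z² = 18. The ordered positive-integer solutions are (1, 1, 4), (1, 4, 1), (4, 1, 1).
That gives 3 states.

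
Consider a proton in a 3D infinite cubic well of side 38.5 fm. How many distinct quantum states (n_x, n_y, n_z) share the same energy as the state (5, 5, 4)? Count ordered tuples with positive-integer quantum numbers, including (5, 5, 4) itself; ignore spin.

The level has n_x² + n_y² + n_z² = 66. The ordered positive-integer solutions are (1, 1, 8), (1, 4, 7), (1, 7, 4), (1, 8, 1), (4, 1, 7), (4, 5, 5), (4, 7, 1), (5, 4, 5), (5, 5, 4), (7, 1, 4), (7, 4, 1), (8, 1, 1).
That gives 12 states.

degeneracy = 12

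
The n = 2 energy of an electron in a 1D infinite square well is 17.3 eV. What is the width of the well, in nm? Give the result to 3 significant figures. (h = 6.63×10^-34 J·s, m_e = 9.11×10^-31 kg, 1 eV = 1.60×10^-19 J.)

From E_n = n²h²/(8m_eL²), L = n·h/√(8m_eE_n).
E_2 = 17.3 eV = 2.768×10^-18 J, so L = 2·6.63×10^-34/√(8·9.11×10^-31·2.768×10^-18) = 2.95×10^-10 m = 0.295 nm.

L = 0.295 nm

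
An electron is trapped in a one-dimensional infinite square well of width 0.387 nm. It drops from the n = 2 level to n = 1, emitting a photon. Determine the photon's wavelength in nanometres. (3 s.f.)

λ = 165 nm

E_1 = h²/(8m_eL²) = 4.023×10^-19 J, so ΔE = (2² − 1²)E_1 = 1.207×10^-18 J.
λ = hc/ΔE = (6.626×10^-34·2.998×10^8)/1.207×10^-18 = 1.65×10^-7 m = 165 nm.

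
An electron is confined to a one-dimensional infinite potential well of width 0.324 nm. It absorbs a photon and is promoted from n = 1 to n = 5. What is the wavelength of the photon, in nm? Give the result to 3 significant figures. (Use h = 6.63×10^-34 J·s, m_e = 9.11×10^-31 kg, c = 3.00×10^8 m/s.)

E_1 = h²/(8m_eL²) = 5.746×10^-19 J, so ΔE = (5² − 1²)E_1 = 1.379×10^-17 J.
λ = hc/ΔE = (6.63×10^-34·3.00×10^8)/1.379×10^-17 = 1.44×10^-8 m = 14.4 nm.

λ = 14.4 nm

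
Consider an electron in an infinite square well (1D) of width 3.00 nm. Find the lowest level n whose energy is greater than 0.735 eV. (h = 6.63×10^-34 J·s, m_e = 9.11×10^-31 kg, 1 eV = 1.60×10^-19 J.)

E_1 = h²/(8m_eL²) = 6.702×10^-21 J = 0.04189 eV.
Need n² > 0.735/0.04189 = 17.55, i.e. n > 4.189.
The smallest integer satisfying this is n = 5.

n = 5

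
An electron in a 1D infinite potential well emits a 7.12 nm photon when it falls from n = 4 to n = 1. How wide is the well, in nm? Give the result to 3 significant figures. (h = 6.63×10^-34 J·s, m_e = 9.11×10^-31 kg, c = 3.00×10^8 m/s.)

L = 0.180 nm

The photon carries ΔE = hc/λ = 6.63×10^-34·3.00×10^8/7.12×10^-9 m = 2.794×10^-17 J.
Since ΔE = (4² − 1²)E_1, E_1 = 1.863×10^-18 J, and L = h/√(8m_eE_1) = 1.80×10^-10 m = 0.180 nm.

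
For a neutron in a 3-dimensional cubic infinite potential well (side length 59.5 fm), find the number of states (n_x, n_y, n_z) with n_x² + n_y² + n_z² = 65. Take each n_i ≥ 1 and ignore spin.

The level has n_x² + n_y² + n_z² = 65. The ordered positive-integer solutions are (2, 5, 6), (2, 6, 5), (5, 2, 6), (5, 6, 2), (6, 2, 5), (6, 5, 2).
That gives 6 states.

degeneracy = 6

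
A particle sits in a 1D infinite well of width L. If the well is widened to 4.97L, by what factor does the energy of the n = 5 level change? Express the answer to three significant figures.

E_n ∝ 1/L², so the energy scales by 1/4.97² = 0.0405.

0.0405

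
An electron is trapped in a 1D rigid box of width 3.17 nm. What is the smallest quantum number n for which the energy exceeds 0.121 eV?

n = 2

E_1 = h²/(8m_eL²) = 5.995×10^-21 J = 0.03742 eV.
Need n² > 0.121/0.03742 = 3.234, i.e. n > 1.798.
The smallest integer satisfying this is n = 2.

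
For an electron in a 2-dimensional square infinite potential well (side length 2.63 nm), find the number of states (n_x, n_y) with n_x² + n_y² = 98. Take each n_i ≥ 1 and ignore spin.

The level has n_x² + n_y² = 98. The ordered positive-integer solutions are (7, 7).
That gives 1 state.

degeneracy = 1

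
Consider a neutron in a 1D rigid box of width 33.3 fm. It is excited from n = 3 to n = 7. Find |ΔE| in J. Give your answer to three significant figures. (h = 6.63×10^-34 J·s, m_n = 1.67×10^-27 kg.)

E_1 = h²/(8m_nL²) = 2.967×10^-14 J.
|ΔE| = |3² − 7²|·E_1 = 40·2.967×10^-14 J = 1.19×10^-12 J.

|ΔE| = 1.19×10^-12 J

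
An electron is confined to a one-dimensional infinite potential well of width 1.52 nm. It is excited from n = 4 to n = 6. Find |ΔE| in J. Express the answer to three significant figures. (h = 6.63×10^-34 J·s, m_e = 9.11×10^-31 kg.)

E_1 = h²/(8m_eL²) = 2.611×10^-20 J.
|ΔE| = |4² − 6²|·E_1 = 20·2.611×10^-20 J = 5.22×10^-19 J.

|ΔE| = 5.22×10^-19 J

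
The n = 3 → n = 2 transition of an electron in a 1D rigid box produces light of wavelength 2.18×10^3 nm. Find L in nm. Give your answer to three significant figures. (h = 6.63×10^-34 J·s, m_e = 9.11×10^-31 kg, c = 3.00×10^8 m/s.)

L = 1.82 nm

The photon carries ΔE = hc/λ = 6.63×10^-34·3.00×10^8/2.18×10^-6 m = 9.124×10^-20 J.
Since ΔE = (3² − 2²)E_1, E_1 = 1.825×10^-20 J, and L = h/√(8m_eE_1) = 1.82×10^-9 m = 1.82 nm.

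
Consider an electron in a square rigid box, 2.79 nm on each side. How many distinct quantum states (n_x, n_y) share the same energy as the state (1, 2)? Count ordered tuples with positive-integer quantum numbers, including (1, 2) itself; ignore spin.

The level has n_x² + n_y² = 5. The ordered positive-integer solutions are (1, 2), (2, 1).
That gives 2 states.

degeneracy = 2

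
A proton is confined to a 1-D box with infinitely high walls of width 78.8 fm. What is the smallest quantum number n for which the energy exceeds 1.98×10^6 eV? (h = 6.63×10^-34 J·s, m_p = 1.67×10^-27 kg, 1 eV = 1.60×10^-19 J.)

E_1 = h²/(8m_pL²) = 5.299×10^-15 J = 3.312×10^4 eV.
Need n² > 1.98×10^6/3.312×10^4 = 59.78, i.e. n > 7.732.
The smallest integer satisfying this is n = 8.

n = 8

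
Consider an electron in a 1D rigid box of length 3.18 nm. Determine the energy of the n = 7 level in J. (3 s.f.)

E_7 = 2.92×10^-19 J

For an infinite well E_n = n²h²/(8m_eL²), so E_1 = h²/(8m_eL²) = (6.626×10^-34)²/(8·9.109×10^-31·(3.18×10^-9 m)²) = 5.958×10^-21 J.
Then E_7 = 7²·E_1 = 49·5.958×10^-21 J = 2.92×10^-19 J.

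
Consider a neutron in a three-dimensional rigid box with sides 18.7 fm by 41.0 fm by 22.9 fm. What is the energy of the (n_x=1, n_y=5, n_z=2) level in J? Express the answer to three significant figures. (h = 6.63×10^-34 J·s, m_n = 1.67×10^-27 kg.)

E = 8.34×10^-13 J

For a 3D rectangular well E = (h²/8m_n)·Σ n_i²/L_i² = (6.63×10^-34)²/(8·1.67×10^-27) · [1²/(18.7 fm)² + 5²/(41.0 fm)² + 2²/(22.9 fm)²].
Evaluating gives E = 8.34×10^-13 J.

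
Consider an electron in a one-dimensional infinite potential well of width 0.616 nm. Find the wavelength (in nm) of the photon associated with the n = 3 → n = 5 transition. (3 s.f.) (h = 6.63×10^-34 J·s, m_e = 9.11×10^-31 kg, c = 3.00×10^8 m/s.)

λ = 78.2 nm

E_1 = h²/(8m_eL²) = 1.589×10^-19 J, so ΔE = (5² − 3²)E_1 = 2.542×10^-18 J.
λ = hc/ΔE = (6.63×10^-34·3.00×10^8)/2.542×10^-18 = 7.82×10^-8 m = 78.2 nm.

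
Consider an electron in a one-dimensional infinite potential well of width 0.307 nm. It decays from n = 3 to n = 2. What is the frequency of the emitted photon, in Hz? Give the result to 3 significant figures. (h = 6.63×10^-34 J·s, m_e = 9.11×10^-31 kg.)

f = 4.83×10^15 Hz

E_1 = h²/(8m_eL²) = 6.399×10^-19 J and ΔE = (3² − 2²)E_1 = 3.199×10^-18 J.
f = ΔE/h = 3.199×10^-18/6.63×10^-34 = 4.83×10^15 Hz.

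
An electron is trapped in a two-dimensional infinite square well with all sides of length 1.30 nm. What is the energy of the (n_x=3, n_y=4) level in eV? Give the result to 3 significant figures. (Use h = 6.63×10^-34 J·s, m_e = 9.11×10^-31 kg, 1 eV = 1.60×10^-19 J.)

E = 5.58 eV

For a 2D rectangular well E = (h²/8m_e)·Σ n_i²/L_i² = (6.63×10^-34)²/(8·9.11×10^-31) · [3²/(1.30 nm)² + 4²/(1.30 nm)²].
Evaluating gives E = 8.922×10^-19 J = 5.58 eV.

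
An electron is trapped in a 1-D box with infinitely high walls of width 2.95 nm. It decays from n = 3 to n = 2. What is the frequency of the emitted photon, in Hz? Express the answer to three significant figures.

E_1 = h²/(8m_eL²) = 6.923×10^-21 J and ΔE = (3² − 2²)E_1 = 3.462×10^-20 J.
f = ΔE/h = 3.462×10^-20/6.626×10^-34 = 5.22×10^13 Hz.

f = 5.22×10^13 Hz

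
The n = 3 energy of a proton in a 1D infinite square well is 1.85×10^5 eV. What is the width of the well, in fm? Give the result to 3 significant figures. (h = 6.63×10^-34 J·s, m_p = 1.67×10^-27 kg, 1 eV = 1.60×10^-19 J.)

From E_n = n²h²/(8m_pL²), L = n·h/√(8m_pE_n).
E_3 = 1.85×10^5 eV = 2.960×10^-14 J, so L = 3·6.63×10^-34/√(8·1.67×10^-27·2.960×10^-14) = 1.00×10^-13 m = 100 fm.

L = 100 fm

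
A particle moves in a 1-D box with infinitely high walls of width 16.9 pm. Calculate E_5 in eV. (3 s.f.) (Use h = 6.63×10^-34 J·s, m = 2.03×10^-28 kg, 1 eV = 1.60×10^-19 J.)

For an infinite well E_n = n²h²/(8mL²), so E_1 = h²/(8mL²) = (6.63×10^-34)²/(8·2.03×10^-28·(1.69×10^-11 m)²) = 9.477×10^-19 J.
Then E_5 = 5²·E_1 = 25·9.477×10^-19 J = 2.369×10^-17 J.
Converting, E_5 = 2.369×10^-17 J / (1.60×10^-19 J/eV) = 148 eV.

E_5 = 148 eV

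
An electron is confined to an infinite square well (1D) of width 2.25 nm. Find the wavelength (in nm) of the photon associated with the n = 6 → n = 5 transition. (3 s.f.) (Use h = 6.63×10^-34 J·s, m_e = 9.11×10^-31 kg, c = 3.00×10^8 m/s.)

E_1 = h²/(8m_eL²) = 1.191×10^-20 J, so ΔE = (6² − 5²)E_1 = 1.310×10^-19 J.
λ = hc/ΔE = (6.63×10^-34·3.00×10^8)/1.310×10^-19 = 1.52×10^-6 m = 1.52×10^3 nm.

λ = 1.52×10^3 nm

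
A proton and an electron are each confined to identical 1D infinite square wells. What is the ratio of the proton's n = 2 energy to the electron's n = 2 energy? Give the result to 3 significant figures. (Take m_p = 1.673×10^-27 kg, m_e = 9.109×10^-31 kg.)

E_n ∝ 1/m at fixed n and L, so the ratio is m_e/m_p = 9.109×10^-31/1.673×10^-27 = 5.44×10^-4.

5.44×10^-4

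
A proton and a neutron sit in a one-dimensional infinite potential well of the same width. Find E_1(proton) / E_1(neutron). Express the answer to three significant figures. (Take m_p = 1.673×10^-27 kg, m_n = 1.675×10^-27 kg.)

E_n ∝ 1/m at fixed n and L, so the ratio is m_n/m_p = 1.675×10^-27/1.673×10^-27 = 1.00.

1.00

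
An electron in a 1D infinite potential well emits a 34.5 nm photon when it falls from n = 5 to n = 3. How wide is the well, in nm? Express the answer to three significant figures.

The photon carries ΔE = hc/λ = 6.626×10^-34·2.998×10^8/3.45×10^-8 m = 5.758×10^-18 J.
Since ΔE = (5² − 3²)E_1, E_1 = 3.599×10^-19 J, and L = h/√(8m_eE_1) = 4.09×10^-10 m = 0.409 nm.

L = 0.409 nm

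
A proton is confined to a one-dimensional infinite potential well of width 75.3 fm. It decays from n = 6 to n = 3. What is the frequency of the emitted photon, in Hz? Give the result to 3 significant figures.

E_1 = h²/(8m_pL²) = 5.785×10^-15 J and ΔE = (6² − 3²)E_1 = 1.562×10^-13 J.
f = ΔE/h = 1.562×10^-13/6.626×10^-34 = 2.36×10^20 Hz.

f = 2.36×10^20 Hz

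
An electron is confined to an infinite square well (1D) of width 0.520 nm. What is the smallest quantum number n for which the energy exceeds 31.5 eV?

E_1 = h²/(8m_eL²) = 2.228×10^-19 J = 1.391 eV.
Need n² > 31.5/1.391 = 22.65, i.e. n > 4.759.
The smallest integer satisfying this is n = 5.

n = 5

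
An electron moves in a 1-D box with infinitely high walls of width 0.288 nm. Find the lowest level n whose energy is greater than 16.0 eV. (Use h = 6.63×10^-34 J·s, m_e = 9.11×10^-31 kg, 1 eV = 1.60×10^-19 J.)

E_1 = h²/(8m_eL²) = 7.272×10^-19 J = 4.545 eV.
Need n² > 16.0/4.545 = 3.520, i.e. n > 1.876.
The smallest integer satisfying this is n = 2.

n = 2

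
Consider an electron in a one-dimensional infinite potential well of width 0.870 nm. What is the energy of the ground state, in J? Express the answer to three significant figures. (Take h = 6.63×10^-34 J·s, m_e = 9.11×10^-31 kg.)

E_1 = 7.97×10^-20 J

For an infinite well E_n = n²h²/(8m_eL²), so E_1 = h²/(8m_eL²) = (6.63×10^-34)²/(8·9.11×10^-31·(8.70×10^-10 m)²) = 7.969×10^-20 J.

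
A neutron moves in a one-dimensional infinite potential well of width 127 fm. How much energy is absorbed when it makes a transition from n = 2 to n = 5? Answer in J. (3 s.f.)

E_1 = h²/(8m_nL²) = 2.031×10^-15 J.
|ΔE| = |2² − 5²|·E_1 = 21·2.031×10^-15 J = 4.27×10^-14 J.

|ΔE| = 4.27×10^-14 J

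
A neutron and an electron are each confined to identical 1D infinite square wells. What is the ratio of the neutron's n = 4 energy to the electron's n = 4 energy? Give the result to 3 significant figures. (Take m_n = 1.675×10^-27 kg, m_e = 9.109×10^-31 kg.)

5.44×10^-4

E_n ∝ 1/m at fixed n and L, so the ratio is m_e/m_n = 9.109×10^-31/1.675×10^-27 = 5.44×10^-4.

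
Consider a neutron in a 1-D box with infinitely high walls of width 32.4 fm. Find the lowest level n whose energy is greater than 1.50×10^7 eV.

E_1 = h²/(8m_nL²) = 3.121×10^-14 J = 1.948×10^5 eV.
Need n² > 1.50×10^7/1.948×10^5 = 77.00, i.e. n > 8.775.
The smallest integer satisfying this is n = 9.

n = 9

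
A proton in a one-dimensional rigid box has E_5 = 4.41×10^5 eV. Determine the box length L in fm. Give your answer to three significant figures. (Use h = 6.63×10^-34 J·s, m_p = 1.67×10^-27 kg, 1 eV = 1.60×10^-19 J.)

From E_n = n²h²/(8m_pL²), L = n·h/√(8m_pE_n).
E_5 = 4.41×10^5 eV = 7.056×10^-14 J, so L = 5·6.63×10^-34/√(8·1.67×10^-27·7.056×10^-14) = 1.08×10^-13 m = 108 fm.

L = 108 fm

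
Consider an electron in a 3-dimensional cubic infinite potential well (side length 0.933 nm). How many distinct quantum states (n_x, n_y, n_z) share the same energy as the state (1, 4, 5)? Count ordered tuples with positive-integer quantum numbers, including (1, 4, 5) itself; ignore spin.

The level has n_x² + n_y² + n_z² = 42. The ordered positive-integer solutions are (1, 4, 5), (1, 5, 4), (4, 1, 5), (4, 5, 1), (5, 1, 4), (5, 4, 1).
That gives 6 states.

degeneracy = 6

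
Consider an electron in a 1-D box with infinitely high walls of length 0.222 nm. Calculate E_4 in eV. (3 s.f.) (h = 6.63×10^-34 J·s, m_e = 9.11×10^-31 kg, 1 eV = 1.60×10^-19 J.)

E_4 = 122 eV

For an infinite well E_n = n²h²/(8m_eL²), so E_1 = h²/(8m_eL²) = (6.63×10^-34)²/(8·9.11×10^-31·(2.22×10^-10 m)²) = 1.224×10^-18 J.
Then E_4 = 4²·E_1 = 16·1.224×10^-18 J = 1.958×10^-17 J.
Converting, E_4 = 1.958×10^-17 J / (1.60×10^-19 J/eV) = 122 eV.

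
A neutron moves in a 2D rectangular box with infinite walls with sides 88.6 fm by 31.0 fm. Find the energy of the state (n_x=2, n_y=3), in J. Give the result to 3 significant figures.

E = 3.24×10^-13 J

For a 2D rectangular well E = (h²/8m_n)·Σ n_i²/L_i² = (6.626×10^-34)²/(8·1.675×10^-27) · [2²/(88.6 fm)² + 3²/(31.0 fm)²].
Evaluating gives E = 3.24×10^-13 J.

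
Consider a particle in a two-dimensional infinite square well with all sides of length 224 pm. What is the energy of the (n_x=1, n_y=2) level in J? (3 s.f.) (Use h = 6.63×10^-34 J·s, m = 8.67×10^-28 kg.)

For a 2D rectangular well E = (h²/8m)·Σ n_i²/L_i² = (6.63×10^-34)²/(8·8.67×10^-28) · [1²/(224 pm)² + 2²/(224 pm)²].
Evaluating gives E = 6.32×10^-21 J.

E = 6.32×10^-21 J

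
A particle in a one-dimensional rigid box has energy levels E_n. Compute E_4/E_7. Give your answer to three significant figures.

E_n ∝ n², so E_4/E_7 = 4²/7² = 16/49 = 0.327.

0.327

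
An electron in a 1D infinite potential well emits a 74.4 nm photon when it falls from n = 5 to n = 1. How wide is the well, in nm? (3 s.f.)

L = 0.736 nm

The photon carries ΔE = hc/λ = 6.626×10^-34·2.998×10^8/7.44×10^-8 m = 2.670×10^-18 J.
Since ΔE = (5² − 1²)E_1, E_1 = 1.113×10^-19 J, and L = h/√(8m_eE_1) = 7.36×10^-10 m = 0.736 nm.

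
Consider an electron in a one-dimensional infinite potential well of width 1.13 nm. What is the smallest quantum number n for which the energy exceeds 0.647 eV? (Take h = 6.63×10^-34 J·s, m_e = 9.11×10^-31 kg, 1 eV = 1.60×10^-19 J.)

E_1 = h²/(8m_eL²) = 4.723×10^-20 J = 0.2952 eV.
Need n² > 0.647/0.2952 = 2.192, i.e. n > 1.481.
The smallest integer satisfying this is n = 2.

n = 2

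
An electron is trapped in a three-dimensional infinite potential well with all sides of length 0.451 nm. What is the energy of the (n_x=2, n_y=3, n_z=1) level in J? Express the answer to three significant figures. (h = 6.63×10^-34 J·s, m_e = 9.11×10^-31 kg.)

E = 4.15×10^-18 J

For a 3D rectangular well E = (h²/8m_e)·Σ n_i²/L_i² = (6.63×10^-34)²/(8·9.11×10^-31) · [2²/(0.451 nm)² + 3²/(0.451 nm)² + 1²/(0.451 nm)²].
Evaluating gives E = 4.15×10^-18 J.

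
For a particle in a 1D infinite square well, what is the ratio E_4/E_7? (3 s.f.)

0.327

E_n ∝ n², so E_4/E_7 = 4²/7² = 16/49 = 0.327.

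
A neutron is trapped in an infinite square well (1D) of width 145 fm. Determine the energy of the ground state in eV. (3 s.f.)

For an infinite well E_n = n²h²/(8m_nL²), so E_1 = h²/(8m_nL²) = (6.626×10^-34)²/(8·1.675×10^-27·(1.45×10^-13 m)²) = 1.558×10^-15 J.
Converting, E_1 = 1.558×10^-15 J / (1.602×10^-19 J/eV) = 9.73×10^3 eV.

E_1 = 9.73×10^3 eV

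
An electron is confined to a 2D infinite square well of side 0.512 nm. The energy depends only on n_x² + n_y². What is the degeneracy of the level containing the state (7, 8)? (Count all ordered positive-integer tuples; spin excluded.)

degeneracy = 2

The level has n_x² + n_y² = 113. The ordered positive-integer solutions are (7, 8), (8, 7).
That gives 2 states.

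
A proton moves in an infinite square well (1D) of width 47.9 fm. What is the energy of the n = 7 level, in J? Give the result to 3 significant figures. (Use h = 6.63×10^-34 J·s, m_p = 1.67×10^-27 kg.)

For an infinite well E_n = n²h²/(8m_pL²), so E_1 = h²/(8m_pL²) = (6.63×10^-34)²/(8·1.67×10^-27·(4.79×10^-14 m)²) = 1.434×10^-14 J.
Then E_7 = 7²·E_1 = 49·1.434×10^-14 J = 7.03×10^-13 J.

E_7 = 7.03×10^-13 J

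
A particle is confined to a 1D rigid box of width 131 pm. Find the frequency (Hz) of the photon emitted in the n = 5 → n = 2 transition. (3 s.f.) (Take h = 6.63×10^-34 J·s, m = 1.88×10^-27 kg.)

E_1 = h²/(8mL²) = 1.703×10^-21 J and ΔE = (5² − 2²)E_1 = 3.576×10^-20 J.
f = ΔE/h = 3.576×10^-20/6.63×10^-34 = 5.39×10^13 Hz.

f = 5.39×10^13 Hz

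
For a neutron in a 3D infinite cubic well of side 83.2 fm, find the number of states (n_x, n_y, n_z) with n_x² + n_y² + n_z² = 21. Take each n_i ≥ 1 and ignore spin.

degeneracy = 6

The level has n_x² + n_y² + n_z² = 21. The ordered positive-integer solutions are (1, 2, 4), (1, 4, 2), (2, 1, 4), (2, 4, 1), (4, 1, 2), (4, 2, 1).
That gives 6 states.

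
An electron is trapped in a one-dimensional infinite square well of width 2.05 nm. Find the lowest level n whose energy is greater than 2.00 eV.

n = 5

E_1 = h²/(8m_eL²) = 1.434×10^-20 J = 0.08951 eV.
Need n² > 2.00/0.08951 = 22.34, i.e. n > 4.727.
The smallest integer satisfying this is n = 5.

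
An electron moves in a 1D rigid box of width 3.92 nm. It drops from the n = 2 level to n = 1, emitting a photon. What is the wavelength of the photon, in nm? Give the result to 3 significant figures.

E_1 = h²/(8m_eL²) = 3.921×10^-21 J, so ΔE = (2² − 1²)E_1 = 1.176×10^-20 J.
λ = hc/ΔE = (6.626×10^-34·2.998×10^8)/1.176×10^-20 = 1.69×10^-5 m = 1.69×10^4 nm.

λ = 1.69×10^4 nm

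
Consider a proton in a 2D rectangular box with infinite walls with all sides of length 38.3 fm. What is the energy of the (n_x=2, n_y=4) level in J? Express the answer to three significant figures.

E = 4.47×10^-13 J

For a 2D rectangular well E = (h²/8m_p)·Σ n_i²/L_i² = (6.626×10^-34)²/(8·1.673×10^-27) · [2²/(38.3 fm)² + 4²/(38.3 fm)²].
Evaluating gives E = 4.47×10^-13 J.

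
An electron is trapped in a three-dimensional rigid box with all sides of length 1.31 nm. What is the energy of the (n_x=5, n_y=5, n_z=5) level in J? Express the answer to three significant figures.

E = 2.63×10^-18 J

For a 3D rectangular well E = (h²/8m_e)·Σ n_i²/L_i² = (6.626×10^-34)²/(8·9.109×10^-31) · [5²/(1.31 nm)² + 5²/(1.31 nm)² + 5²/(1.31 nm)²].
Evaluating gives E = 2.63×10^-18 J.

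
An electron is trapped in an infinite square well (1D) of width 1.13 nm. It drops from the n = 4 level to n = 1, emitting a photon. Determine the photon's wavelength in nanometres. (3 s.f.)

λ = 281 nm

E_1 = h²/(8m_eL²) = 4.718×10^-20 J, so ΔE = (4² − 1²)E_1 = 7.077×10^-19 J.
λ = hc/ΔE = (6.626×10^-34·2.998×10^8)/7.077×10^-19 = 2.81×10^-7 m = 281 nm.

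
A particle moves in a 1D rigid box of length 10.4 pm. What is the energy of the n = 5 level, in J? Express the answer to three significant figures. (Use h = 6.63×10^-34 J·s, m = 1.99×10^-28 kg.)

E_5 = 6.38×10^-17 J

For an infinite well E_n = n²h²/(8mL²), so E_1 = h²/(8mL²) = (6.63×10^-34)²/(8·1.99×10^-28·(1.04×10^-11 m)²) = 2.553×10^-18 J.
Then E_5 = 5²·E_1 = 25·2.553×10^-18 J = 6.38×10^-17 J.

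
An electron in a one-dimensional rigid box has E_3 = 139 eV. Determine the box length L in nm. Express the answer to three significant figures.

L = 0.156 nm

From E_n = n²h²/(8m_eL²), L = n·h/√(8m_eE_n).
E_3 = 139 eV = 2.227×10^-17 J, so L = 3·6.626×10^-34/√(8·9.109×10^-31·2.227×10^-17) = 1.56×10^-10 m = 0.156 nm.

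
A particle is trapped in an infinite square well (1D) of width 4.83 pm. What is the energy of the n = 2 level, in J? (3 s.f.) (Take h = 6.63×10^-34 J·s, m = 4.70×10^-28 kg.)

For an infinite well E_n = n²h²/(8mL²), so E_1 = h²/(8mL²) = (6.63×10^-34)²/(8·4.70×10^-28·(4.83×10^-12 m)²) = 5.011×10^-18 J.
Then E_2 = 2²·E_1 = 4·5.011×10^-18 J = 2.00×10^-17 J.

E_2 = 2.00×10^-17 J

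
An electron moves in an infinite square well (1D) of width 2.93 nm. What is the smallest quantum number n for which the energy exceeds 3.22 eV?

n = 9

E_1 = h²/(8m_eL²) = 7.018×10^-21 J = 0.04381 eV.
Need n² > 3.22/0.04381 = 73.50, i.e. n > 8.573.
The smallest integer satisfying this is n = 9.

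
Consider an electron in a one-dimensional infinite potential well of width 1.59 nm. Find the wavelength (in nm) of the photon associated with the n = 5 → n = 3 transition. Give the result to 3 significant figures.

λ = 521 nm

E_1 = h²/(8m_eL²) = 2.383×10^-20 J, so ΔE = (5² − 3²)E_1 = 3.813×10^-19 J.
λ = hc/ΔE = (6.626×10^-34·2.998×10^8)/3.813×10^-19 = 5.21×10^-7 m = 521 nm.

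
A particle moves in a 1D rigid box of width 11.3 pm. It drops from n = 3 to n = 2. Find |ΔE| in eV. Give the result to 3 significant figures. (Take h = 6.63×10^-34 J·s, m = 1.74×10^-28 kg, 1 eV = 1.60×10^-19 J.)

|ΔE| = 77.3 eV

E_1 = h²/(8mL²) = 2.473×10^-18 J.
|ΔE| = |3² − 2²|·E_1 = 5·2.473×10^-18 J = 1.236×10^-17 J = 77.3 eV.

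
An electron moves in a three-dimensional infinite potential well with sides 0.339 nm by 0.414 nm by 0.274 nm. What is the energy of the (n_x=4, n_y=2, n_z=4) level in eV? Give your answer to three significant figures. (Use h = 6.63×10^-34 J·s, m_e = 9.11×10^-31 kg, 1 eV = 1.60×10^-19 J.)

For a 3D rectangular well E = (h²/8m_e)·Σ n_i²/L_i² = (6.63×10^-34)²/(8·9.11×10^-31) · [4²/(0.339 nm)² + 2²/(0.414 nm)² + 4²/(0.274 nm)²].
Evaluating gives E = 2.266×10^-17 J = 142 eV.

E = 142 eV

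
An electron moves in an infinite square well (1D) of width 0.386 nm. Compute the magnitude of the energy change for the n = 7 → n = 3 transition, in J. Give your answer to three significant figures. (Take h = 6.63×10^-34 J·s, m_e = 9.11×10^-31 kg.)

E_1 = h²/(8m_eL²) = 4.048×10^-19 J.
|ΔE| = |7² − 3²|·E_1 = 40·4.048×10^-19 J = 1.62×10^-17 J.

|ΔE| = 1.62×10^-17 J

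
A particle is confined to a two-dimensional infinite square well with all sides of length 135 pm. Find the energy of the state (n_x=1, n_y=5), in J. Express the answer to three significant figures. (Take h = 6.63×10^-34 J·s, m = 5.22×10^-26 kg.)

For a 2D rectangular well E = (h²/8m)·Σ n_i²/L_i² = (6.63×10^-34)²/(8·5.22×10^-26) · [1²/(135 pm)² + 5²/(135 pm)²].
Evaluating gives E = 1.50×10^-21 J.

E = 1.50×10^-21 J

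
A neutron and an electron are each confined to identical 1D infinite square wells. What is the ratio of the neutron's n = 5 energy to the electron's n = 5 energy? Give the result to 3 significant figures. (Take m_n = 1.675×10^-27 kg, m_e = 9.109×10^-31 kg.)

E_n ∝ 1/m at fixed n and L, so the ratio is m_e/m_n = 9.109×10^-31/1.675×10^-27 = 5.44×10^-4.

5.44×10^-4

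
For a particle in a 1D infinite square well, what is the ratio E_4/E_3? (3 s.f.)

1.78

E_n ∝ n², so E_4/E_3 = 4²/3² = 16/9 = 1.78.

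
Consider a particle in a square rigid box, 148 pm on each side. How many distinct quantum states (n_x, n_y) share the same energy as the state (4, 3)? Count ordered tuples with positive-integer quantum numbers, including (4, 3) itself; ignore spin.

The level has n_x² + n_y² = 25. The ordered positive-integer solutions are (3, 4), (4, 3).
That gives 2 states.

degeneracy = 2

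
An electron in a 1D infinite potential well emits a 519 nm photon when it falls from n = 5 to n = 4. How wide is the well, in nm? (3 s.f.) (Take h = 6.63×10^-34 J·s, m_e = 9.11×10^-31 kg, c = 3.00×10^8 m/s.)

The photon carries ΔE = hc/λ = 6.63×10^-34·3.00×10^8/5.19×10^-7 m = 3.832×10^-19 J.
Since ΔE = (5² − 4²)E_1, E_1 = 4.258×10^-20 J, and L = h/√(8m_eE_1) = 1.19×10^-9 m = 1.19 nm.

L = 1.19 nm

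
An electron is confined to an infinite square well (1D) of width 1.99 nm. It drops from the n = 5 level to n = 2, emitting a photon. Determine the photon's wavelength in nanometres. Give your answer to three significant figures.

E_1 = h²/(8m_eL²) = 1.521×10^-20 J, so ΔE = (5² − 2²)E_1 = 3.194×10^-19 J.
λ = hc/ΔE = (6.626×10^-34·2.998×10^8)/3.194×10^-19 = 6.22×10^-7 m = 622 nm.

λ = 622 nm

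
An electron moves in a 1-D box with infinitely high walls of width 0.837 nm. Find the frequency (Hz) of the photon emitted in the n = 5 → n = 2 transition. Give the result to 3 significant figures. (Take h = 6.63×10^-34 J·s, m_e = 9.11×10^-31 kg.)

f = 2.73×10^15 Hz

E_1 = h²/(8m_eL²) = 8.609×10^-20 J and ΔE = (5² − 2²)E_1 = 1.808×10^-18 J.
f = ΔE/h = 1.808×10^-18/6.63×10^-34 = 2.73×10^15 Hz.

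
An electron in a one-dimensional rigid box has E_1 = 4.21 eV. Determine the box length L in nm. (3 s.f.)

L = 0.299 nm

From E_n = n²h²/(8m_eL²), L = n·h/√(8m_eE_n).
E_1 = 4.21 eV = 6.744×10^-19 J, so L = 1·6.626×10^-34/√(8·9.109×10^-31·6.744×10^-19) = 2.99×10^-10 m = 0.299 nm.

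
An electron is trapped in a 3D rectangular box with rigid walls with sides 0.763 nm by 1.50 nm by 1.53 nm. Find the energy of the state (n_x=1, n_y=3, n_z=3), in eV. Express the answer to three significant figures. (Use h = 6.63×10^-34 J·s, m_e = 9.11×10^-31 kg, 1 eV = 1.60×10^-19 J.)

For a 3D rectangular well E = (h²/8m_e)·Σ n_i²/L_i² = (6.63×10^-34)²/(8·9.11×10^-31) · [1²/(0.763 nm)² + 3²/(1.50 nm)² + 3²/(1.53 nm)²].
Evaluating gives E = 5.767×10^-19 J = 3.60 eV.

E = 3.60 eV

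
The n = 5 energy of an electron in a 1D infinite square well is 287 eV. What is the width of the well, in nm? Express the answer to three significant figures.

From E_n = n²h²/(8m_eL²), L = n·h/√(8m_eE_n).
E_5 = 287 eV = 4.598×10^-17 J, so L = 5·6.626×10^-34/√(8·9.109×10^-31·4.598×10^-17) = 1.81×10^-10 m = 0.181 nm.

L = 0.181 nm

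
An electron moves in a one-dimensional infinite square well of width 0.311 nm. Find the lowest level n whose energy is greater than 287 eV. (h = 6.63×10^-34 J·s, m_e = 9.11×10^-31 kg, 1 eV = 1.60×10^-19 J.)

n = 9

E_1 = h²/(8m_eL²) = 6.236×10^-19 J = 3.898 eV.
Need n² > 287/3.898 = 73.63, i.e. n > 8.581.
The smallest integer satisfying this is n = 9.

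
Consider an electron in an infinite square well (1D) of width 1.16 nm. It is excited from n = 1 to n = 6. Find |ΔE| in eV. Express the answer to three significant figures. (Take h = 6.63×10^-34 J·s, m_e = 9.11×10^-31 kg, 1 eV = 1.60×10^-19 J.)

|ΔE| = 9.81 eV

E_1 = h²/(8m_eL²) = 4.482×10^-20 J.
|ΔE| = |1² − 6²|·E_1 = 35·4.482×10^-20 J = 1.569×10^-18 J = 9.81 eV.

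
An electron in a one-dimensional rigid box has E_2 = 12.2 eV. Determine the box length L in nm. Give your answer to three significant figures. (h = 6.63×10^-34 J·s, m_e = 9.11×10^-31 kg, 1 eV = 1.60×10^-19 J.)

L = 0.352 nm

From E_n = n²h²/(8m_eL²), L = n·h/√(8m_eE_n).
E_2 = 12.2 eV = 1.952×10^-18 J, so L = 2·6.63×10^-34/√(8·9.11×10^-31·1.952×10^-18) = 3.52×10^-10 m = 0.352 nm.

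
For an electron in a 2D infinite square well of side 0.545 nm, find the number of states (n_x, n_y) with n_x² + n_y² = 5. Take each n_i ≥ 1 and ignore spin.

The level has n_x² + n_y² = 5. The ordered positive-integer solutions are (1, 2), (2, 1).
That gives 2 states.

degeneracy = 2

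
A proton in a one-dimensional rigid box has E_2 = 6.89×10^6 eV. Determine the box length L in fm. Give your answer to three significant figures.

L = 10.9 fm

From E_n = n²h²/(8m_pL²), L = n·h/√(8m_pE_n).
E_2 = 6.89×10^6 eV = 1.104×10^-12 J, so L = 2·6.626×10^-34/√(8·1.673×10^-27·1.104×10^-12) = 1.09×10^-14 m = 10.9 fm.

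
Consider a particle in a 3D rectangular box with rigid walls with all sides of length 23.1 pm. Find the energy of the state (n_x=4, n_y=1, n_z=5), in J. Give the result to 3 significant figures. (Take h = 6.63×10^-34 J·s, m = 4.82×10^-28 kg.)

E = 8.97×10^-18 J

For a 3D rectangular well E = (h²/8m)·Σ n_i²/L_i² = (6.63×10^-34)²/(8·4.82×10^-28) · [4²/(23.1 pm)² + 1²/(23.1 pm)² + 5²/(23.1 pm)²].
Evaluating gives E = 8.97×10^-18 J.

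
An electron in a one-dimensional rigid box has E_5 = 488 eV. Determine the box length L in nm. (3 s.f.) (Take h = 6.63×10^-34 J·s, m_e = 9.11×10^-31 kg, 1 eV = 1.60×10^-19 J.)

L = 0.139 nm

From E_n = n²h²/(8m_eL²), L = n·h/√(8m_eE_n).
E_5 = 488 eV = 7.808×10^-17 J, so L = 5·6.63×10^-34/√(8·9.11×10^-31·7.808×10^-17) = 1.39×10^-10 m = 0.139 nm.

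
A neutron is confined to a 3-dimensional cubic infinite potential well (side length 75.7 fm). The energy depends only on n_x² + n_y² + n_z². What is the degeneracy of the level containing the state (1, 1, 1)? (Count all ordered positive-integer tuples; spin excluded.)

The level has n_x² + n_y² + n_z² = 3. The ordered positive-integer solutions are (1, 1, 1).
That gives 1 state.

degeneracy = 1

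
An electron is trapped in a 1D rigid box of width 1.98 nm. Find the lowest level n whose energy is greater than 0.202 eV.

E_1 = h²/(8m_eL²) = 1.537×10^-20 J = 0.09594 eV.
Need n² > 0.202/0.09594 = 2.105, i.e. n > 1.451.
The smallest integer satisfying this is n = 2.

n = 2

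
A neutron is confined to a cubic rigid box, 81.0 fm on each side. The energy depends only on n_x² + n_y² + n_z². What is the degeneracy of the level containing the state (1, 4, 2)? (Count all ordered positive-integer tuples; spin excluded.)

The level has n_x² + n_y² + n_z² = 21. The ordered positive-integer solutions are (1, 2, 4), (1, 4, 2), (2, 1, 4), (2, 4, 1), (4, 1, 2), (4, 2, 1).
That gives 6 states.

degeneracy = 6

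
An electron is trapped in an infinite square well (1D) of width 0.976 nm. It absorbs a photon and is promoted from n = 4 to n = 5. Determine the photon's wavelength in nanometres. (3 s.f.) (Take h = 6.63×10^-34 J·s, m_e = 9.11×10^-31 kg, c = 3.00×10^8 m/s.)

E_1 = h²/(8m_eL²) = 6.332×10^-20 J, so ΔE = (5² − 4²)E_1 = 5.699×10^-19 J.
λ = hc/ΔE = (6.63×10^-34·3.00×10^8)/5.699×10^-19 = 3.49×10^-7 m = 349 nm.

λ = 349 nm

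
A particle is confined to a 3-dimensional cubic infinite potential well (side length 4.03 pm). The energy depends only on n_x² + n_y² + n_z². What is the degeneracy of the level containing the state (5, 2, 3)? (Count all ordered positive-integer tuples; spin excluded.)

degeneracy = 9

The level has n_x² + n_y² + n_z² = 38. The ordered positive-integer solutions are (1, 1, 6), (1, 6, 1), (2, 3, 5), (2, 5, 3), (3, 2, 5), (3, 5, 2), (5, 2, 3), (5, 3, 2), (6, 1, 1).
That gives 9 states.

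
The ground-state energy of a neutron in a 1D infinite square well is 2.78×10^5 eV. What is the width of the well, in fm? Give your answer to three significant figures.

From E_n = n²h²/(8m_nL²), L = n·h/√(8m_nE_n).
E_1 = 2.78×10^5 eV = 4.454×10^-14 J, so L = 1·6.626×10^-34/√(8·1.675×10^-27·4.454×10^-14) = 2.71×10^-14 m = 27.1 fm.

L = 27.1 fm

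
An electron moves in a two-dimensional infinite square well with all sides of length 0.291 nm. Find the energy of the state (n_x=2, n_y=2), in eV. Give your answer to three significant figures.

E = 35.5 eV

For a 2D rectangular well E = (h²/8m_e)·Σ n_i²/L_i² = (6.626×10^-34)²/(8·9.109×10^-31) · [2²/(0.291 nm)² + 2²/(0.291 nm)²].
Evaluating gives E = 5.692×10^-18 J = 35.5 eV.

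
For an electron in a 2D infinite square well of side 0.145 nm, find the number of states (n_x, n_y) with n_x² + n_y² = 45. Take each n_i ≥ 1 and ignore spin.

The level has n_x² + n_y² = 45. The ordered positive-integer solutions are (3, 6), (6, 3).
That gives 2 states.

degeneracy = 2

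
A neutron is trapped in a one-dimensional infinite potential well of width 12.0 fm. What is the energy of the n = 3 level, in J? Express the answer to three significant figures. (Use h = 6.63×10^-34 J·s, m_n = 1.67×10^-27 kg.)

E_3 = 2.06×10^-12 J

For an infinite well E_n = n²h²/(8m_nL²), so E_1 = h²/(8m_nL²) = (6.63×10^-34)²/(8·1.67×10^-27·(1.20×10^-14 m)²) = 2.285×10^-13 J.
Then E_3 = 3²·E_1 = 9·2.285×10^-13 J = 2.06×10^-12 J.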